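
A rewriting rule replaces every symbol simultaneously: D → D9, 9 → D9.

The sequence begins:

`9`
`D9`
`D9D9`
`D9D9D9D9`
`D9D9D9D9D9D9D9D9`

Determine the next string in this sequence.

D9D9D9D9D9D9D9D9D9D9D9D9D9D9D9D9

φ(D9D9D9D9D9D9D9D9) expands symbol-by-symbol to D9 D9 D9 D9 D9 D9 D9 D9 D9 D9 D9 D9 D9 D9 D9 D9; joining the 16 pieces gives the next term.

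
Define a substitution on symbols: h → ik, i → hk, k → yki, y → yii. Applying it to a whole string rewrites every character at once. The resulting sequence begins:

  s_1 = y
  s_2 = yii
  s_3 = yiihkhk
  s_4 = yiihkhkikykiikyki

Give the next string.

yiihkhkikykiikykihkykiyiiykihkhkykiyiiykihk

Replace each of the 17 characters of yiihkhkikykiikyki in place — yii hk hk ik yki ik yki hk yki yii yki hk hk yki yii yki hk — and concatenate.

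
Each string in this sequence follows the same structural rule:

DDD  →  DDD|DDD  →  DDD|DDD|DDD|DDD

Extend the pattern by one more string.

Each string is two copies of the previous one joined by '|'.
Doubling DDD|DDD|DDD|DDD with '|' between the halves:

DDD|DDD|DDD|DDD|DDD|DDD|DDD|DDD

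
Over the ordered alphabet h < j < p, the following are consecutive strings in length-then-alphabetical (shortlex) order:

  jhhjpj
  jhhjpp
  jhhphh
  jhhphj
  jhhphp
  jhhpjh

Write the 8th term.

Continuing the enumeration 2 steps past jhhpjh: jhhpjh → jhhpjj → (answer).

jhhpjp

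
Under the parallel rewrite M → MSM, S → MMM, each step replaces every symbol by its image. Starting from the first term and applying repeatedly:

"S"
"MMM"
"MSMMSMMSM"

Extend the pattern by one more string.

MSMMMMMSMMSMMMMMSMMSMMMMMSM

Apply φ to MSMMSMMSM symbol by symbol: M→MSM, S→MMM, M→MSM, M→MSM, S→MMM, M→MSM, M→MSM, S→MMM, M→MSM; joined: MSM MMM MSM MSM MMM MSM MSM MMM MSM.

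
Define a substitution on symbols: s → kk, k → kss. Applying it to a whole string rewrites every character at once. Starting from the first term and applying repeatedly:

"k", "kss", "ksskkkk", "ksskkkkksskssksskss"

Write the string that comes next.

Applying the rule to each of the 19 symbols of ksskkkkksskssksskss gives the pieces kss kk kk kss kss kss kss kss kk kk kss kk kk kss kk kk kss kk kk, which concatenate to the answer.

ksskkkkksskssksskssksskkkkksskkkkksskkkkksskkkk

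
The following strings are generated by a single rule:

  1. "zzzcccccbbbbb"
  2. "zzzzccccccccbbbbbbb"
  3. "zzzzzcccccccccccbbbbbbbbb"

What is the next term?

The n-th term is n+1 z's then 3n-1 c's then 2n+1 b's, where the shown terms are n = 2, 3, 4.
Setting n = 5 gives 6, 14, 11 characters in each block.

zzzzzzccccccccccccccbbbbbbbbbbb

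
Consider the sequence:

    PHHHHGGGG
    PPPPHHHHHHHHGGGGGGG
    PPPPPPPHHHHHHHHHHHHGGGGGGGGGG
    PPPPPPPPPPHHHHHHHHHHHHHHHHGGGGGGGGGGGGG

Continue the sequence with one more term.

PPPPPPPPPPPPPHHHHHHHHHHHHHHHHHHHHGGGGGGGGGGGGGGGG

Each string has the form P^{3n-2} H^{4n} G^{3n+1} (n = 1, 2, …).
At n = 5 the blocks have lengths 13, 20, 16.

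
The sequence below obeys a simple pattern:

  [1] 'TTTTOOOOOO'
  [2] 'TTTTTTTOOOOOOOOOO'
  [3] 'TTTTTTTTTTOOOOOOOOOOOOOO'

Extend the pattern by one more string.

TTTTTTTTTTTTTOOOOOOOOOOOOOOOOOO

Term n consists of 3n+1 T's, followed by 4n+2 O's (n = 1, 2, …).
Setting n = 4 gives 13, 18 characters in each block.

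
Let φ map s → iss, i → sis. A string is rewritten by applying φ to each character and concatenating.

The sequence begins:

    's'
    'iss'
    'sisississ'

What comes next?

Expanding sisississ: s→iss, i→sis, s→iss, i→sis, s→iss, s→iss, i→sis, s→iss, s→iss. Concatenated: iss sis iss sis iss iss sis iss iss.

isssisisssisississsisississ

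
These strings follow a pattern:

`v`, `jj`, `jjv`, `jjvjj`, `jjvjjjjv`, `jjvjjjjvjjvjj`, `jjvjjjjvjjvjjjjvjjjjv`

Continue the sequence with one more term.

jjvjjjjvjjvjjjjvjjjjvjjvjjjjvjjvjj

Each term (from the third on) is the previous term followed by the one before it: term 3 = jj·v = jjv.
So term 8 is jjvjjjjvjjvjjjjvjjjjv·jjvjjjjvjjvjj.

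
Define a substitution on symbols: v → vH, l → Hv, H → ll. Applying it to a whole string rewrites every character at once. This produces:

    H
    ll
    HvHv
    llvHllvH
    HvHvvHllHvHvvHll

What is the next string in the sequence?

Applying the rule to each of the 16 symbols of HvHvvHllHvHvvHll gives the pieces ll vH ll vH vH ll Hv Hv ll vH ll vH vH ll Hv Hv, which concatenate to the answer.

llvHllvHvHllHvHvllvHllvHvHllHvHv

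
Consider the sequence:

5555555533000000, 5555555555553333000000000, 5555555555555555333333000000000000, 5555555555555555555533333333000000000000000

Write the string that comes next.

The n-th term is 4n 5's then 2n-2 3's then 3n 0's, where the shown terms are n = 2, 3, 4, 5.
Setting n = 6 gives 24, 10, 18 characters in each block.

5555555555555555555555553333333333000000000000000000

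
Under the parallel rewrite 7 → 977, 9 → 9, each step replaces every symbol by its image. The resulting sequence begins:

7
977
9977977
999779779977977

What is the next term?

Applying the rule to each of the 15 symbols of 999779779977977 gives the pieces 9 9 9 977 977 9 977 977 9 9 977 977 9 977 977, which concatenate to the answer.

9999779779977977999779779977977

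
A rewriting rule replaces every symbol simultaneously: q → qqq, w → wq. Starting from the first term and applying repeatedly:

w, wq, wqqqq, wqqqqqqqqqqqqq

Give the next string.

φ(wqqqqqqqqqqqqq) expands symbol-by-symbol to wq qqq qqq qqq qqq qqq qqq qqq qqq qqq qqq qqq qqq qqq; joining the 14 pieces gives the next term.

wqqqqqqqqqqqqqqqqqqqqqqqqqqqqqqqqqqqqqqqq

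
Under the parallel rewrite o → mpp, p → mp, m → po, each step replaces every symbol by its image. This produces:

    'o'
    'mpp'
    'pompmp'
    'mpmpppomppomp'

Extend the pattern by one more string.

pomppompmpmpmpppompmpmpppomp

Replace each of the 13 characters of mpmpppomppomp in place — po mp po mp mp mp mpp po mp mp mpp po mp — and concatenate.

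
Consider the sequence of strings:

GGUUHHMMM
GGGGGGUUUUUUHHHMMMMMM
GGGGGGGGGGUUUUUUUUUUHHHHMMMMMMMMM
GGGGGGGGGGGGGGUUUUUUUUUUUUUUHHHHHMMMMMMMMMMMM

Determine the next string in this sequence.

GGGGGGGGGGGGGGGGGGUUUUUUUUUUUUUUUUUUHHHHHHMMMMMMMMMMMMMMM

Each string has the form G^{4n-2} U^{4n-2} H^{n+1} M^{3n} (n = 1, 2, …).
Setting n = 5 gives 18, 18, 6, 15 characters in each block.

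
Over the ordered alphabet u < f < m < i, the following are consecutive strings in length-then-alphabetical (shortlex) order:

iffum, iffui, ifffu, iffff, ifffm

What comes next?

Find the rightmost character of ifffm below i, bump it to the next letter, and reset everything to its right to u.

ifffi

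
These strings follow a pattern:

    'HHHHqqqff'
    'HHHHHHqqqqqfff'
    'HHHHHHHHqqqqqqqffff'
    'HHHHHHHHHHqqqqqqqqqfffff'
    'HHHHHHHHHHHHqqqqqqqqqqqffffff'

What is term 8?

HHHHHHHHHHHHHHHHHHqqqqqqqqqqqqqqqqqfffffffff

Each string has the form H^{2n} q^{2n-1} f^{n}, where the shown terms are n = 2, 3, 4, 5, 6.
At n = 9 the blocks have lengths 18, 17, 9.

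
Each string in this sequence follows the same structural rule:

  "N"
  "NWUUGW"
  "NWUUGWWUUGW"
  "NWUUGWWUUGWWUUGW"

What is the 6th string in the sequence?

NWUUGWWUUGWWUUGWWUUGWWUUGW

Each term is the previous one with WUUGW appended.
From NWUUGWWUUGWWUUGW, 2 further steps: NWUUGWWUUGWWUUGW → NWUUGWWUUGWWUUGWWUUGW → (answer).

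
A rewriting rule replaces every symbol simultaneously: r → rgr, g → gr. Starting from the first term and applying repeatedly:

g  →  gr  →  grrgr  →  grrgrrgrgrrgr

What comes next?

grrgrrgrgrrgrrgrgrrgrgrrgrrgrgrrgr

Applying the rule to each of the 13 symbols of grrgrrgrgrrgr gives the pieces gr rgr rgr gr rgr rgr gr rgr gr rgr rgr gr rgr, which concatenate to the answer.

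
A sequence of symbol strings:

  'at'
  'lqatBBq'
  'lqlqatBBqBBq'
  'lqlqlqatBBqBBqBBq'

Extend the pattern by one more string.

s(k+1) = lq·s(k)·BBq, so each term gains lq as a prefix and BBq as a suffix.
Applying this once more to lqlqlqatBBqBBqBBq:

lqlqlqlqatBBqBBqBBqBBq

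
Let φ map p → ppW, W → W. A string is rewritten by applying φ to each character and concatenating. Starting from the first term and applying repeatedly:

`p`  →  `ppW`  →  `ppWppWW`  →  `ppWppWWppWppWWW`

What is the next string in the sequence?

ppWppWWppWppWWWppWppWWppWppWWWW

Applying the rule to each of the 15 symbols of ppWppWWppWppWWW gives the pieces ppW ppW W ppW ppW W W ppW ppW W ppW ppW W W W, which concatenate to the answer.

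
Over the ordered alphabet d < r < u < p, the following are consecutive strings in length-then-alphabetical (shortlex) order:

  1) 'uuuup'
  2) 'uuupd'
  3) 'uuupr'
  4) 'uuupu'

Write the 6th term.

Stepping forward 2 times from uuupu: uuupu → uuupp, then the target.

uupdd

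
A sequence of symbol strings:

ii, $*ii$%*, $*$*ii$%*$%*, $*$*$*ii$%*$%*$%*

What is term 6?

s(k+1) = $*·s(k)·$%*, so each term gains $* as a prefix and $%* as a suffix.
From $*$*$*ii$%*$%*$%*, 2 further steps: $*$*$*ii$%*$%*$%* → $*$*$*$*ii$%*$%*$%*$%* → (answer).

$*$*$*$*$*ii$%*$%*$%*$%*$%*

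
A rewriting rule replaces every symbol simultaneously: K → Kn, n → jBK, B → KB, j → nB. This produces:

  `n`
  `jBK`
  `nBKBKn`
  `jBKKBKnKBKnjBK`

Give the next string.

Rewriting the 14 symbols of jBKKBKnKBKnjBK one by one yields nB KB Kn Kn KB Kn jBK Kn KB Kn jBK nB KB Kn; concatenated:

nBKBKnKnKBKnjBKKnKBKnjBKnBKBKn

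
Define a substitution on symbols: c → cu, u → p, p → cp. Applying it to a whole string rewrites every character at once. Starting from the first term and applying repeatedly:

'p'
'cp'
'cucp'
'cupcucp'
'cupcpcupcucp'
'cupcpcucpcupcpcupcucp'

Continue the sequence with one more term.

Replace each of the 21 characters of cupcpcucpcupcpcupcucp in place — cu p cp cu cp cu p cu cp cu p cp cu cp cu p cp cu p cu cp — and concatenate.

cupcpcucpcupcucpcupcpcucpcupcpcupcucp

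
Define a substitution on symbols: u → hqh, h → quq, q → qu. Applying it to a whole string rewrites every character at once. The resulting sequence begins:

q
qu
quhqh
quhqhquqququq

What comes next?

Replace each of the 13 characters of quhqhquqququq in place — qu hqh quq qu quq qu hqh qu qu hqh qu hqh qu — and concatenate.

quhqhquqququqquhqhququhqhquhqhqu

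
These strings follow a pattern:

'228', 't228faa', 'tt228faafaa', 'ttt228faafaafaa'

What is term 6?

ttttt228faafaafaafaafaa

Each term wraps the previous one in t on the left and faa on the right.
From ttt228faafaafaa, 2 further steps: ttt228faafaafaa → tttt228faafaafaafaa → (answer).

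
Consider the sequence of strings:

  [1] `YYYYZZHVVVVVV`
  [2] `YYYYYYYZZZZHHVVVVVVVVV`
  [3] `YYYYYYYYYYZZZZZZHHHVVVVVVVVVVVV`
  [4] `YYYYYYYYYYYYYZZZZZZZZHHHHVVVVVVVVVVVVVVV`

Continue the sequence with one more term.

YYYYYYYYYYYYYYYYZZZZZZZZZZHHHHHVVVVVVVVVVVVVVVVVV

The n-th term is 3n-2 Y's then 2n-2 Z's then n-1 H's then 3n V's, where the shown terms are n = 2, 3, 4, 5.
For the next term, n = 6, so the run lengths are 16, 10, 5, 18.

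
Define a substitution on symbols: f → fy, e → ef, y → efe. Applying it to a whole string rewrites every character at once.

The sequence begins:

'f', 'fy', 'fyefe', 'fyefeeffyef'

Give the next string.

fyefeeffyefeffyfyefeeffy

Apply φ to fyefeeffyef symbol by symbol: f→fy, y→efe, e→ef, f→fy, e→ef, e→ef, f→fy, f→fy, y→efe, e→ef, f→fy; joined: fy efe ef fy ef ef fy fy efe ef fy.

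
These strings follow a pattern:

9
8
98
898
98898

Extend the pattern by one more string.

This is a Fibonacci-style word recurrence s(k) = s(k−2)·s(k−1): e.g. 9·8 = 98.
So term 6 is 898·98898.

89898898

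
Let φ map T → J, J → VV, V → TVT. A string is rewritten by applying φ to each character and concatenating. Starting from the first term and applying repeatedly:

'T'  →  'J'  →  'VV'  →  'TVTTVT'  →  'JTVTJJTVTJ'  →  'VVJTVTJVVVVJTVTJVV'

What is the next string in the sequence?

Rewriting the 18 symbols of VVJTVTJVVVVJTVTJVV one by one yields TVT TVT VV J TVT J VV TVT TVT TVT TVT VV J TVT J VV TVT TVT; concatenated:

TVTTVTVVJTVTJVVTVTTVTTVTTVTVVJTVTJVVTVTTVT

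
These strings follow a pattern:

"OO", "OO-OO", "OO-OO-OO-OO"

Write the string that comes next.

Each string is two copies of the previous one joined by '-'.
Doubling OO-OO-OO-OO with '-' between the halves:

OO-OO-OO-OO-OO-OO-OO-OO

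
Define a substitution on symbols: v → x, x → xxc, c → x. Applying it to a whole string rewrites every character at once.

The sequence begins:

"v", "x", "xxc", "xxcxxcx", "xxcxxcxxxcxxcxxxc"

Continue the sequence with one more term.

Rewriting the 17 symbols of xxcxxcxxxcxxcxxxc one by one yields xxc xxc x xxc xxc x xxc xxc xxc x xxc xxc x xxc xxc xxc x; concatenated:

xxcxxcxxxcxxcxxxcxxcxxcxxxcxxcxxxcxxcxxcx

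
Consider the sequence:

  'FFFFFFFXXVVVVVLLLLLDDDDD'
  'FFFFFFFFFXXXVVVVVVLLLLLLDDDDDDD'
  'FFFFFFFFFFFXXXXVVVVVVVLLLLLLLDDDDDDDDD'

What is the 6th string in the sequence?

FFFFFFFFFFFFFFFFFXXXXXXXVVVVVVVVVVLLLLLLLLLLDDDDDDDDDDDDDDD

Each string has the form F^{2n+3} X^{n} V^{n+3} L^{n+3} D^{2n+1}, where the shown terms are n = 2, 3, 4.
At n = 7 the blocks have lengths 17, 7, 10, 10, 15.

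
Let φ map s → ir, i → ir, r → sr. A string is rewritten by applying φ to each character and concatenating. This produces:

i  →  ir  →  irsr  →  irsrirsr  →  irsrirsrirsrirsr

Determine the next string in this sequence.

Rewriting the 16 symbols of irsrirsrirsrirsr one by one yields ir sr ir sr ir sr ir sr ir sr ir sr ir sr ir sr; concatenated:

irsrirsrirsrirsrirsrirsrirsrirsr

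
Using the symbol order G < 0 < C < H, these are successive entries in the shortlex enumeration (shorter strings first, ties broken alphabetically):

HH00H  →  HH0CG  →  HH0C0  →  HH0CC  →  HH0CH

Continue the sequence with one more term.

HH0HG

Treat HH0CH as a base-4 numeral over the given alphabet and add one, carrying through any trailing H's.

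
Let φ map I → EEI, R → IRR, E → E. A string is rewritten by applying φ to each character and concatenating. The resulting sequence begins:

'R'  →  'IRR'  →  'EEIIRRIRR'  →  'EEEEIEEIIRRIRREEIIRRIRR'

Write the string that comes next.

Replace each of the 23 characters of EEEEIEEIIRRIRREEIIRRIRR in place — E E E E EEI E E EEI EEI IRR IRR EEI IRR IRR E E EEI EEI IRR IRR EEI IRR IRR — and concatenate.

EEEEEEIEEEEIEEIIRRIRREEIIRRIRREEEEIEEIIRRIRREEIIRRIRR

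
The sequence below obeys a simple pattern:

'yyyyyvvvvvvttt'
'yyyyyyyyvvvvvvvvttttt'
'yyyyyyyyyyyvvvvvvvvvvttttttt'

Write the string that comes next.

yyyyyyyyyyyyyyvvvvvvvvvvvvttttttttt

The n-th term is 3n-1 y's then 2n+2 v's then 2n-1 t's, where the shown terms are n = 2, 3, 4.
For the next term, n = 5, so the run lengths are 14, 12, 9.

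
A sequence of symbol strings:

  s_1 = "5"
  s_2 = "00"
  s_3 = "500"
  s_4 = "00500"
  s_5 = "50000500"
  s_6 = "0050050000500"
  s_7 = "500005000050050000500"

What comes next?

From term 3 onward, concatenate the second-to-last term with the last: 5·00 = 500, 00·500 = 00500, …
The next term joins 0050050000500 and 500005000050050000500.

0050050000500500005000050050000500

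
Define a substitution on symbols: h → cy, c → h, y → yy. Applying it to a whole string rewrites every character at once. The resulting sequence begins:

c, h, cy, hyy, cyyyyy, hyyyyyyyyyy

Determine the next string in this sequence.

cyyyyyyyyyyyyyyyyyyyyy

Expanding hyyyyyyyyyy: h→cy, y→yy, y→yy, y→yy, y→yy, y→yy, y→yy, y→yy, y→yy, y→yy, y→yy. Concatenated: cy yy yy yy yy yy yy yy yy yy yy.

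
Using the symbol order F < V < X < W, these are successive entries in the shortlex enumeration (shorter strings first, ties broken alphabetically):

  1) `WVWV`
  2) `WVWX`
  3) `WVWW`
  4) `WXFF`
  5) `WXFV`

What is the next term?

WXFX

Treat WXFV as a base-4 numeral over the given alphabet and add one, carrying through any trailing W's.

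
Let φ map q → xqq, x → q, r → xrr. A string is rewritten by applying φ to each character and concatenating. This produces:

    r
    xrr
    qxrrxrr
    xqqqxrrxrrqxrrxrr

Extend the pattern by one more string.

φ(xqqqxrrxrrqxrrxrr) expands symbol-by-symbol to q xqq xqq xqq q xrr xrr q xrr xrr xqq q xrr xrr q xrr xrr; joining the 17 pieces gives the next term.

qxqqxqqxqqqxrrxrrqxrrxrrxqqqxrrxrrqxrrxrr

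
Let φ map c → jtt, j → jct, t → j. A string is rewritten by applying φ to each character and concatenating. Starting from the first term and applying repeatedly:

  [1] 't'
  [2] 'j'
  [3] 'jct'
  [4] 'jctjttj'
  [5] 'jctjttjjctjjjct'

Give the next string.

φ(jctjttjjctjjjct) expands symbol-by-symbol to jct jtt j jct j j jct jct jtt j jct jct jct jtt j; joining the 15 pieces gives the next term.

jctjttjjctjjjctjctjttjjctjctjctjttj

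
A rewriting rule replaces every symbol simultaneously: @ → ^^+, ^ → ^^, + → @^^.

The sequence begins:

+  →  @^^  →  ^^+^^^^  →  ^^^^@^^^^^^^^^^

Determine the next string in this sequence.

Replace each of the 15 characters of ^^^^@^^^^^^^^^^ in place — ^^ ^^ ^^ ^^ ^^+ ^^ ^^ ^^ ^^ ^^ ^^ ^^ ^^ ^^ ^^ — and concatenate.

^^^^^^^^^^+^^^^^^^^^^^^^^^^^^^^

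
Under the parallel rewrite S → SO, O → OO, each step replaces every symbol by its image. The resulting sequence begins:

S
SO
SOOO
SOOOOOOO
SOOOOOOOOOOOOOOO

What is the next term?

φ(SOOOOOOOOOOOOOOO) expands symbol-by-symbol to SO OO OO OO OO OO OO OO OO OO OO OO OO OO OO OO; joining the 16 pieces gives the next term.

SOOOOOOOOOOOOOOOOOOOOOOOOOOOOOOO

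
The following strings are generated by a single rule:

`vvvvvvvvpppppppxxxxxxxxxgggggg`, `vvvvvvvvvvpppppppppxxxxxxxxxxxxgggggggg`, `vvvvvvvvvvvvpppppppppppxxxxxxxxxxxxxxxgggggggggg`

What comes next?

vvvvvvvvvvvvvvpppppppppppppxxxxxxxxxxxxxxxxxxgggggggggggg

Reading off run lengths: v runs 8, 10, 12; p runs 7, 9, 11; x runs 9, 12, 15; g runs 6, 8, 10 — each is linear in n, where the shown terms are n = 3, 4, 5.
Setting n = 6 gives 14, 13, 18, 12 characters in each block.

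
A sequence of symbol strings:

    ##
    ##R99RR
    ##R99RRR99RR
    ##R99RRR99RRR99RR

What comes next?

##R99RRR99RRR99RRR99RR

Every step adds R99RR to the end: s(k+1) = s(k)·R99RR.
One more step from ##R99RRR99RRR99RR gives the answer.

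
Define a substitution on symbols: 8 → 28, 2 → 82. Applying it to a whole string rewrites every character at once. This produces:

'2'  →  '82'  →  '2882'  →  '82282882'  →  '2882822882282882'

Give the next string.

Replace each of the 16 characters of 2882822882282882 in place — 82 28 28 82 28 82 82 28 28 82 82 28 82 28 28 82 — and concatenate.

82282882288282282882822882282882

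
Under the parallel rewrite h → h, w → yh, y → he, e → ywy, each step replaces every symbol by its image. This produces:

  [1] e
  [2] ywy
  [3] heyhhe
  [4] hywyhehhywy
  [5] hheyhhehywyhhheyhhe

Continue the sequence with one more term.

hhywyhehhywyhheyhhehhhywyhehhywy

φ(hheyhhehywyhhheyhhe) expands symbol-by-symbol to h h ywy he h h ywy h he yh he h h h ywy he h h ywy; joining the 19 pieces gives the next term.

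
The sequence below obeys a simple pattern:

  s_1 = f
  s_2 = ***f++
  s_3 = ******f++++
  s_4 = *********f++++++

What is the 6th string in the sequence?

Every step adds *** to the front and ++ to the end of the previous string.
From *********f++++++, 2 further steps: *********f++++++ → ************f++++++++ → (answer).

***************f++++++++++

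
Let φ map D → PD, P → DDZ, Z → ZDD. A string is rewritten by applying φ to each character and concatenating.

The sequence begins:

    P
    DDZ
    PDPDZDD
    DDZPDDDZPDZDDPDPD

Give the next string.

φ(DDZPDDDZPDZDDPDPD) expands symbol-by-symbol to PD PD ZDD DDZ PD PD PD ZDD DDZ PD ZDD PD PD DDZ PD DDZ PD; joining the 17 pieces gives the next term.

PDPDZDDDDZPDPDPDZDDDDZPDZDDPDPDDDZPDDDZPD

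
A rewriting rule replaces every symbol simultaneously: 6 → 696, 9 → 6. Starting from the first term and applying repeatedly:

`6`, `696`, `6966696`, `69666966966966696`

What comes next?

φ(69666966966966696) expands symbol-by-symbol to 696 6 696 696 696 6 696 696 6 696 696 6 696 696 696 6 696; joining the 17 pieces gives the next term.

69666966966966696696669669666966966966696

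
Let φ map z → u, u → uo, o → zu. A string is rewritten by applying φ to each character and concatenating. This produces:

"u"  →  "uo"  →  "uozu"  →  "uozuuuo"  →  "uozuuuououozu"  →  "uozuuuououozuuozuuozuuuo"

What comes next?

Rewriting the 24 symbols of uozuuuououozuuozuuozuuuo one by one yields uo zu u uo uo uo zu uo zu uo zu u uo uo zu u uo uo zu u uo uo uo zu; concatenated:

uozuuuououozuuozuuozuuuouozuuuouozuuuououozu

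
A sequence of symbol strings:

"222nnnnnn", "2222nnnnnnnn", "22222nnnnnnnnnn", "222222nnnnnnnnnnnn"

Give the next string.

Each string has the form 2^{n} n^{2n}, where the shown terms are n = 3, 4, 5, 6.
For the next term, n = 7, so the run lengths are 7, 14.

2222222nnnnnnnnnnnnnn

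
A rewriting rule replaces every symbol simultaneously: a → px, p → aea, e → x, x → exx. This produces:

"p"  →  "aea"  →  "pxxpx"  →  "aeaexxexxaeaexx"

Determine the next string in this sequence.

pxxpxxexxexxxexxexxpxxpxxexxexx

φ(aeaexxexxaeaexx) expands symbol-by-symbol to px x px x exx exx x exx exx px x px x exx exx; joining the 15 pieces gives the next term.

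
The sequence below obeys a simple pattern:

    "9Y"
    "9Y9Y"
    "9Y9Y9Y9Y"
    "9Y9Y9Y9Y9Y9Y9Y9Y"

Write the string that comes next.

9Y9Y9Y9Y9Y9Y9Y9Y9Y9Y9Y9Y9Y9Y9Y9Y

s(k+1) = s(k)·s(k) — each term doubles the last.
One more doubling of 9Y9Y9Y9Y9Y9Y9Y9Y gives the answer.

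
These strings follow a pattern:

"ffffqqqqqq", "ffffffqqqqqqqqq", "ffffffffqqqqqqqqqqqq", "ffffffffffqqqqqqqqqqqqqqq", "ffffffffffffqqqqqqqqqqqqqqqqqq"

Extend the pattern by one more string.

Term n consists of 2n f's, followed by 3n q's, where the shown terms are n = 2, 3, 4, 5, 6.
Setting n = 7 gives 14, 21 characters in each block.

ffffffffffffffqqqqqqqqqqqqqqqqqqqqq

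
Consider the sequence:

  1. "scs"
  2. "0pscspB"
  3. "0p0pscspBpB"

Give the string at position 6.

0p0p0p0p0pscspBpBpBpBpB

Every step adds 0p to the front and pB to the end of the previous string.
From 0p0pscspBpB, 3 further steps: 0p0pscspBpB → 0p0p0pscspBpBpB → 0p0p0p0pscspBpBpBpB → (answer).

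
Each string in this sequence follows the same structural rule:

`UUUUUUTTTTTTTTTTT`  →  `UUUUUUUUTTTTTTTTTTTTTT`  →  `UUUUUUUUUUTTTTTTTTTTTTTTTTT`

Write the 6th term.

Term n consists of 2n U's, followed by 3n+2 T's, where the shown terms are n = 3, 4, 5.
Setting n = 8 gives 16, 26 characters in each block.

UUUUUUUUUUUUUUUUTTTTTTTTTTTTTTTTTTTTTTTTTT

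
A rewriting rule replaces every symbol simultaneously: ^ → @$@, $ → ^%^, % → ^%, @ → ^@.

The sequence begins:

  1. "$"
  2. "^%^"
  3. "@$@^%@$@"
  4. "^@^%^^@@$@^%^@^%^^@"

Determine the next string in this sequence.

φ(^@^%^^@@$@^%^@^%^^@) expands symbol-by-symbol to @$@ ^@ @$@ ^% @$@ @$@ ^@ ^@ ^%^ ^@ @$@ ^% @$@ ^@ @$@ ^% @$@ @$@ ^@; joining the 19 pieces gives the next term.

@$@^@@$@^%@$@@$@^@^@^%^^@@$@^%@$@^@@$@^%@$@@$@^@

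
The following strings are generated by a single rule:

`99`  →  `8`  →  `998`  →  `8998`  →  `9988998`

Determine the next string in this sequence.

89989988998

This is a Fibonacci-style word recurrence s(k) = s(k−2)·s(k−1): e.g. 99·8 = 998.
So term 6 is 8998·9988998.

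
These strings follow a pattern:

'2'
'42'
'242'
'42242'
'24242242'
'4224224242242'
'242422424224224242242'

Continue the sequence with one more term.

Each term (from the third on) is the two preceding terms concatenated in order: term 3 = 2·42 = 242.
The next term joins 4224224242242 and 242422424224224242242.

4224224242242242422424224224242242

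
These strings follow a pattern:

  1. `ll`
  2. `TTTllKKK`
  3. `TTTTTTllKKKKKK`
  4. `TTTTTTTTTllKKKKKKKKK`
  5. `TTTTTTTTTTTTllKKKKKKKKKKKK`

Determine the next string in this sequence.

Every step adds TTT to the front and KKK to the end of the previous string.
One more step from TTTTTTTTTTTTllKKKKKKKKKKKK gives the answer.

TTTTTTTTTTTTTTTllKKKKKKKKKKKKKKK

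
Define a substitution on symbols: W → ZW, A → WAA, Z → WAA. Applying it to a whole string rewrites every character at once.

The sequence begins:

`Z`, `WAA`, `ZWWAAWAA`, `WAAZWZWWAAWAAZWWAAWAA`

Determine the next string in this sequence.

ZWWAAWAAWAAZWWAAZWZWWAAWAAZWWAAWAAWAAZWZWWAAWAAZWWAAWAA

φ(WAAZWZWWAAWAAZWWAAWAA) expands symbol-by-symbol to ZW WAA WAA WAA ZW WAA ZW ZW WAA WAA ZW WAA WAA WAA ZW ZW WAA WAA ZW WAA WAA; joining the 21 pieces gives the next term.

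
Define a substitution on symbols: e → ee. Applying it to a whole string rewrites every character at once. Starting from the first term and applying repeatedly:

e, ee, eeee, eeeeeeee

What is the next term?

Expanding eeeeeeee: e→ee, e→ee, e→ee, e→ee, e→ee, e→ee, e→ee, e→ee. Concatenated: ee ee ee ee ee ee ee ee.

eeeeeeeeeeeeeeee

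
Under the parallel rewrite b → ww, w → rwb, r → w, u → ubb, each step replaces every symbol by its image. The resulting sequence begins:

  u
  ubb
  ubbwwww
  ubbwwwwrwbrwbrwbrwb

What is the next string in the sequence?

ubbwwwwrwbrwbrwbrwbwrwbwwwrwbwwwrwbwwwrwbww

Applying the rule to each of the 19 symbols of ubbwwwwrwbrwbrwbrwb gives the pieces ubb ww ww rwb rwb rwb rwb w rwb ww w rwb ww w rwb ww w rwb ww, which concatenate to the answer.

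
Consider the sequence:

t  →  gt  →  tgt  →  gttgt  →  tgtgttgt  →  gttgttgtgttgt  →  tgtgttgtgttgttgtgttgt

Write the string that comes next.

gttgttgtgttgttgtgttgtgttgttgtgttgt

Each term (from the third on) is the two preceding terms concatenated in order: term 3 = t·gt = tgt.
Continuing: gttgttgtgttgt · tgtgttgtgttgttgtgttgt gives term 8.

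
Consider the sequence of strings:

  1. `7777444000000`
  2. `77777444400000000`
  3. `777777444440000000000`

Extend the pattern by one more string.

7777777444444000000000000

Term n consists of n+1 7's, followed by n 4's, followed by 2n 0's, where the shown terms are n = 3, 4, 5.
At n = 6 the blocks have lengths 7, 6, 12.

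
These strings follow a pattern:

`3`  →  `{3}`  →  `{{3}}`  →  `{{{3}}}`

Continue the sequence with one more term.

Each term wraps the previous one in { on the left and } on the right.
So the next term is {·{{{3}}}·}.

{{{{3}}}}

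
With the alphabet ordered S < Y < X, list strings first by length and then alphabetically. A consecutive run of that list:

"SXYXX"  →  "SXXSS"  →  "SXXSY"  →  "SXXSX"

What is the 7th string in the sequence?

SXXYX

Continuing the enumeration 3 steps past SXXSX: SXXSX → SXXYS → SXXYY → (answer).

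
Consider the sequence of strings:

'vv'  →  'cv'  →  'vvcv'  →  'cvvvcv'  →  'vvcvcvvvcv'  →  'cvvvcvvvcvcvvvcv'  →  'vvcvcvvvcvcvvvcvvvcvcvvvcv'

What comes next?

This is a Fibonacci-style word recurrence s(k) = s(k−2)·s(k−1): e.g. vv·cv = vvcv.
Continuing: cvvvcvvvcvcvvvcv · vvcvcvvvcvcvvvcvvvcvcvvvcv gives term 8.

cvvvcvvvcvcvvvcvvvcvcvvvcvcvvvcvvvcvcvvvcv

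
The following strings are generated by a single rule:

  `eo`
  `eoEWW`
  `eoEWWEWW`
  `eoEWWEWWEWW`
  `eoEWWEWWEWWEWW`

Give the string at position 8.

eoEWWEWWEWWEWWEWWEWWEWW

Each term is the previous one with EWW appended.
From eoEWWEWWEWWEWW, 3 further steps: eoEWWEWWEWWEWW → eoEWWEWWEWWEWWEWW → eoEWWEWWEWWEWWEWWEWW → (answer).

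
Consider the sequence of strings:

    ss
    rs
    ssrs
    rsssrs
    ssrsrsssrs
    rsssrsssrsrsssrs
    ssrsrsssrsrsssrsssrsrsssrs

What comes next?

rsssrsssrsrsssrsssrsrsssrsrsssrsssrsrsssrs

This is a Fibonacci-style word recurrence s(k) = s(k−2)·s(k−1): e.g. ss·rs = ssrs.
Continuing: rsssrsssrsrsssrs · ssrsrsssrsrsssrsssrsrsssrs gives term 8.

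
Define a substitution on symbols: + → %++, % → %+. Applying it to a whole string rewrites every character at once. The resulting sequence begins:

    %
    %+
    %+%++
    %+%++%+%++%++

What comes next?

Applying the rule to each of the 13 symbols of %+%++%+%++%++ gives the pieces %+ %++ %+ %++ %++ %+ %++ %+ %++ %++ %+ %++ %++, which concatenate to the answer.

%+%++%+%++%++%+%++%+%++%++%+%++%++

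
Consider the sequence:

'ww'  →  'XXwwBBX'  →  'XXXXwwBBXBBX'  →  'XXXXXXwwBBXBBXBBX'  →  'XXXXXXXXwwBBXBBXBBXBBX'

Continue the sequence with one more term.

Each term wraps the previous one in XX on the left and BBX on the right.
Applying this once more to XXXXXXXXwwBBXBBXBBXBBX:

XXXXXXXXXXwwBBXBBXBBXBBXBBX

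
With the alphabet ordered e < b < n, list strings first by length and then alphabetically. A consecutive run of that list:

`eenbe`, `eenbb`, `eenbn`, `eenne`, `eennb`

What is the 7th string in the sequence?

ebeee

Advancing 2 positions from eennb through eennb → eennn reaches term 7.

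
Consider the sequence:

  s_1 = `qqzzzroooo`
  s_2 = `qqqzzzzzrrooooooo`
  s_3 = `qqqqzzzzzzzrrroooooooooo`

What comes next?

Each string has the form q^{n+1} z^{2n+1} r^{n} o^{3n+1} (n = 1, 2, …).
For the next term, n = 4, so the run lengths are 5, 9, 4, 13.

qqqqqzzzzzzzzzrrrrooooooooooooo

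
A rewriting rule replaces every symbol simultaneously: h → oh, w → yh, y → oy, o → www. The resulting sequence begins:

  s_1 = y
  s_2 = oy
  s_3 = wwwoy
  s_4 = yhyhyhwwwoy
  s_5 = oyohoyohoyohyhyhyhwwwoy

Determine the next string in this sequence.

wwwoywwwohwwwoywwwohwwwoywwwohoyohoyohoyohyhyhyhwwwoy

φ(oyohoyohoyohyhyhyhwwwoy) expands symbol-by-symbol to www oy www oh www oy www oh www oy www oh oy oh oy oh oy oh yh yh yh www oy; joining the 23 pieces gives the next term.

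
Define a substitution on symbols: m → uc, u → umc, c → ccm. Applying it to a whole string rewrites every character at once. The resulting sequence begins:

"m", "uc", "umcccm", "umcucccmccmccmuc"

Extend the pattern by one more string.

Rewriting the 16 symbols of umcucccmccmccmuc one by one yields umc uc ccm umc ccm ccm ccm uc ccm ccm uc ccm ccm uc umc ccm; concatenated:

umcucccmumcccmccmccmucccmccmucccmccmucumcccm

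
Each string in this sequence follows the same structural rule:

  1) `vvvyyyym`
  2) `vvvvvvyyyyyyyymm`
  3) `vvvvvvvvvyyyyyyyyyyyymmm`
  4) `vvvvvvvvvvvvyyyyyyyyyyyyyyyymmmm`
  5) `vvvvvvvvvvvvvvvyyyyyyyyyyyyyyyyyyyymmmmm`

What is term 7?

Each string has the form v^{3n} y^{4n} m^{n} (n = 1, 2, …).
At n = 7 the blocks have lengths 21, 28, 7.

vvvvvvvvvvvvvvvvvvvvvyyyyyyyyyyyyyyyyyyyyyyyyyyyymmmmmmm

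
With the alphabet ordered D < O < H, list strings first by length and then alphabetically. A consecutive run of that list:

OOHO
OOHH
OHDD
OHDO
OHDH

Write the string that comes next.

OHOD

The successor of OHDH increments the rightmost position that isn't already H and resets every position after it to D.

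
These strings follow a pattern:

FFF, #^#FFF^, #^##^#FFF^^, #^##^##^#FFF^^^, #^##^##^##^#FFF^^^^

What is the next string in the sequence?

#^##^##^##^##^#FFF^^^^^

Each term wraps the previous one in #^# on the left and ^ on the right.
One more step from #^##^##^##^#FFF^^^^ gives the answer.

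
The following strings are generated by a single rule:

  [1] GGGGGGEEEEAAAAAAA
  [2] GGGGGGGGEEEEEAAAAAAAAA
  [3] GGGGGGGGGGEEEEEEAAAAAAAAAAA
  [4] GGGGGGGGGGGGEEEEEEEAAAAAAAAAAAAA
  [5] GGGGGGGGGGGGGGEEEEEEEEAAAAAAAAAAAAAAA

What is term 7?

GGGGGGGGGGGGGGGGGGEEEEEEEEEEAAAAAAAAAAAAAAAAAAA

Each string has the form G^{2n} E^{n+1} A^{2n+1}, where the shown terms are n = 3, 4, 5, 6, 7.
For term 7, n = 9, so the run lengths are 18, 10, 19.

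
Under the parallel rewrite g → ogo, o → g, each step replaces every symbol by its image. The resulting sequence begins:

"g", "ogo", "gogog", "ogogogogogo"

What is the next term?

gogogogogogogogogogog

Expanding ogogogogogo: o→g, g→ogo, o→g, g→ogo, o→g, g→ogo, o→g, g→ogo, o→g, g→ogo, o→g. Concatenated: g ogo g ogo g ogo g ogo g ogo g.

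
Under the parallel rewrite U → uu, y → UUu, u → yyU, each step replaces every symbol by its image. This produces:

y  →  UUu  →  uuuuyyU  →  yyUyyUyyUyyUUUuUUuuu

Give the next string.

UUuUUuuuUUuUUuuuUUuUUuuuUUuUUuuuuuuuyyUuuuuyyUyyUyyU

Replace each of the 20 characters of yyUyyUyyUyyUUUuUUuuu in place — UUu UUu uu UUu UUu uu UUu UUu uu UUu UUu uu uu uu yyU uu uu yyU yyU yyU — and concatenate.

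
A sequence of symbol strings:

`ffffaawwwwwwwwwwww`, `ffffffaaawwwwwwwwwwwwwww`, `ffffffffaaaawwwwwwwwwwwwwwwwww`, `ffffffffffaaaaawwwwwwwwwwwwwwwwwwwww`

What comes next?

ffffffffffffaaaaaawwwwwwwwwwwwwwwwwwwwwwww

Term n consists of 2n-2 f's, followed by n-1 a's, followed by 3n+3 w's, where the shown terms are n = 3, 4, 5, 6.
Setting n = 7 gives 12, 6, 24 characters in each block.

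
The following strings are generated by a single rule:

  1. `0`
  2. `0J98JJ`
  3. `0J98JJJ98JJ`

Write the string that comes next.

Every step adds J98JJ to the end: s(k+1) = s(k)·J98JJ.
So the next term is 0J98JJJ98JJ·J98JJ.

0J98JJJ98JJJ98JJ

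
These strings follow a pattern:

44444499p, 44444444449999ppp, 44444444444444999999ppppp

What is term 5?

44444444444444444444449999999999ppppppppp

The n-th term is 4n+2 4's then 2n 9's then 2n-1 p's (n = 1, 2, …).
Setting n = 5 gives 22, 10, 9 characters in each block.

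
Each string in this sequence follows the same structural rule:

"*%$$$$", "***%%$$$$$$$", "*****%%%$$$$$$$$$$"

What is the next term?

*******%%%%$$$$$$$$$$$$$

The n-th term is 2n-1 *'s then n %'s then 3n+1 $'s (n = 1, 2, …).
At n = 4 the blocks have lengths 7, 4, 13.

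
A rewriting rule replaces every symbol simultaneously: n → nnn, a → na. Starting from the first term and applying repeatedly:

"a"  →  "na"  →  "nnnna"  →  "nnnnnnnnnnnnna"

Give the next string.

Rewriting the 14 symbols of nnnnnnnnnnnnna one by one yields nnn nnn nnn nnn nnn nnn nnn nnn nnn nnn nnn nnn nnn na; concatenated:

nnnnnnnnnnnnnnnnnnnnnnnnnnnnnnnnnnnnnnnna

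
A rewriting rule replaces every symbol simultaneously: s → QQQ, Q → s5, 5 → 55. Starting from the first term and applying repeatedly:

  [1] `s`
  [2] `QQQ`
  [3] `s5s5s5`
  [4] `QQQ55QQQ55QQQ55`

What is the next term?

Rewriting the 15 symbols of QQQ55QQQ55QQQ55 one by one yields s5 s5 s5 55 55 s5 s5 s5 55 55 s5 s5 s5 55 55; concatenated:

s5s5s55555s5s5s55555s5s5s55555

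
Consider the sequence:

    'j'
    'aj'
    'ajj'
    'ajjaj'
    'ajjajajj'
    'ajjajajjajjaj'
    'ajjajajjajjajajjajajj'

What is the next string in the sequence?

From term 3 onward, concatenate the last term with the second-to-last: aj·j = ajj, ajj·aj = ajjaj, …
The next term joins ajjajajjajjajajjajajj and ajjajajjajjaj.

ajjajajjajjajajjajajjajjajajjajjaj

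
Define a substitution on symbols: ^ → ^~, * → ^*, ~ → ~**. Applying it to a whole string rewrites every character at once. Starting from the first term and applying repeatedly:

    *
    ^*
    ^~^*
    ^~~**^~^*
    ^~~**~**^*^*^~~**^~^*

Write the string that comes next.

Applying the rule to each of the 21 symbols of ^~~**~**^*^*^~~**^~^* gives the pieces ^~ ~** ~** ^* ^* ~** ^* ^* ^~ ^* ^~ ^* ^~ ~** ~** ^* ^* ^~ ~** ^~ ^*, which concatenate to the answer.

^~~**~**^*^*~**^*^*^~^*^~^*^~~**~**^*^*^~~**^~^*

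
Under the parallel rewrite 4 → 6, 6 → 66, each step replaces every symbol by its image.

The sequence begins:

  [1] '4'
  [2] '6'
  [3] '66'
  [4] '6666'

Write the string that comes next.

66666666

Expanding 6666: 6→66, 6→66, 6→66, 6→66. Concatenated: 66 66 66 66.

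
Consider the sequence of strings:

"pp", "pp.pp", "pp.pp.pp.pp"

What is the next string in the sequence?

Each string is two copies of the previous one joined by '.'.
One more doubling of pp.pp.pp.pp gives the answer.

pp.pp.pp.pp.pp.pp.pp.pp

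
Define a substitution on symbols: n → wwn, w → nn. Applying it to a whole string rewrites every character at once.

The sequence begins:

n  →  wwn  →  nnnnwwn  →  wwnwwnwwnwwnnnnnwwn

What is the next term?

nnnnwwnnnnnwwnnnnnwwnnnnnwwnwwnwwnwwnwwnnnnnwwn

Applying the rule to each of the 19 symbols of wwnwwnwwnwwnnnnnwwn gives the pieces nn nn wwn nn nn wwn nn nn wwn nn nn wwn wwn wwn wwn wwn nn nn wwn, which concatenate to the answer.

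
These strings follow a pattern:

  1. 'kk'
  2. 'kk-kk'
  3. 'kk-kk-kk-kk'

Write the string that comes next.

Every step duplicates the string with '-' between the halves.
So the next term is two copies of kk-kk-kk-kk with '-' between the halves.

kk-kk-kk-kk-kk-kk-kk-kk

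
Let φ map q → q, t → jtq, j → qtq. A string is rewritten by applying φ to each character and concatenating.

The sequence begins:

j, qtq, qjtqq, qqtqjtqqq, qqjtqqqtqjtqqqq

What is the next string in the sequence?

Applying the rule to each of the 15 symbols of qqjtqqqtqjtqqqq gives the pieces q q qtq jtq q q q jtq q qtq jtq q q q q, which concatenate to the answer.

qqqtqjtqqqqjtqqqtqjtqqqqq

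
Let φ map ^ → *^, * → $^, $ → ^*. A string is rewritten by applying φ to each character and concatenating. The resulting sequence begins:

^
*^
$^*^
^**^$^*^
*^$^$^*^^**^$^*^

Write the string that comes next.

φ(*^$^$^*^^**^$^*^) expands symbol-by-symbol to $^ *^ ^* *^ ^* *^ $^ *^ *^ $^ $^ *^ ^* *^ $^ *^; joining the 16 pieces gives the next term.

$^*^^**^^**^$^*^*^$^$^*^^**^$^*^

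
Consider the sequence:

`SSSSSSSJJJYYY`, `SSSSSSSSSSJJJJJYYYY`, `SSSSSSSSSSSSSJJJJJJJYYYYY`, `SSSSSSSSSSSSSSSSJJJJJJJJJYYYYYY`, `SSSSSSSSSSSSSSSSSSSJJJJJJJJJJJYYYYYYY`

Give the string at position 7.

SSSSSSSSSSSSSSSSSSSSSSSSSJJJJJJJJJJJJJJJYYYYYYYYY

Term n consists of 3n+1 S's, followed by 2n-1 J's, followed by n+1 Y's, where the shown terms are n = 2, 3, 4, 5, 6.
For term 7, n = 8, so the run lengths are 25, 15, 9.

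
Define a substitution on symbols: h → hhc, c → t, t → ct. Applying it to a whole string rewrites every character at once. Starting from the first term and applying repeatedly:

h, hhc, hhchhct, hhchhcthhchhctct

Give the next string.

hhchhcthhchhctcthhchhcthhchhctcttct

Replace each of the 16 characters of hhchhcthhchhctct in place — hhc hhc t hhc hhc t ct hhc hhc t hhc hhc t ct t ct — and concatenate.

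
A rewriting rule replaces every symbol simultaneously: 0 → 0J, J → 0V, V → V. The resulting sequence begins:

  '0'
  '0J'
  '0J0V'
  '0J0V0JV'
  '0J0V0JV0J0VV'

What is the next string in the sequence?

Apply φ to 0J0V0JV0J0VV symbol by symbol: 0→0J, J→0V, 0→0J, V→V, 0→0J, J→0V, V→V, 0→0J, J→0V, 0→0J, V→V, V→V; joined: 0J 0V 0J V 0J 0V V 0J 0V 0J V V.

0J0V0JV0J0VV0J0V0JVV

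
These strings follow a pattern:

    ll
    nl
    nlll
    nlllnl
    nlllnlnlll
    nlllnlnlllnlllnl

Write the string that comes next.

nlllnlnlllnlllnlnlllnlnlll

Each term (from the third on) is the previous term followed by the one before it: term 3 = nl·ll = nlll.
So term 7 is nlllnlnlllnlllnl·nlllnlnlll.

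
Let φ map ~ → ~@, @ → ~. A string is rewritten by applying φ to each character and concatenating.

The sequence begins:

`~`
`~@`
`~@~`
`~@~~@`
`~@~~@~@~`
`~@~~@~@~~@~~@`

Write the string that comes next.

Rewriting the 13 symbols of ~@~~@~@~~@~~@ one by one yields ~@ ~ ~@ ~@ ~ ~@ ~ ~@ ~@ ~ ~@ ~@ ~; concatenated:

~@~~@~@~~@~~@~@~~@~@~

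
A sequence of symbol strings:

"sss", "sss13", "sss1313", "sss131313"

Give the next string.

sss13131313

Each term is the previous one with 13 appended.
One more step from sss131313 gives the answer.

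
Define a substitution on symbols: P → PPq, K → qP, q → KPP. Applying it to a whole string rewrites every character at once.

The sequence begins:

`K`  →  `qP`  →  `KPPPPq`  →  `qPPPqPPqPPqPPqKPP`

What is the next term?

Rewriting the 17 symbols of qPPPqPPqPPqPPqKPP one by one yields KPP PPq PPq PPq KPP PPq PPq KPP PPq PPq KPP PPq PPq KPP qP PPq PPq; concatenated:

KPPPPqPPqPPqKPPPPqPPqKPPPPqPPqKPPPPqPPqKPPqPPPqPPq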